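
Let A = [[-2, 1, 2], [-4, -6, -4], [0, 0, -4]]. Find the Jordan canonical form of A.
The characteristic polynomial is det(xI - A) = (x + 4)^3, so the eigenvalues are -4 (algebraic multiplicity 3).

For λ = -4: rank(A + 4I) = 1, rank((A + 4I)^2) = 0. The eigenspace has dimension 3 - 1 = 2, so there are 2 Jordan blocks; the rank sequence gives block sizes [2, 1].

Assembling the blocks gives the Jordan form J above.

J = [[-4, 1, 0], [0, -4, 0], [0, 0, -4]]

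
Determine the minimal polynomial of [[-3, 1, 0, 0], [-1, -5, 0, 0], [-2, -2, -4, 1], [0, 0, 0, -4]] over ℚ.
m_A(x) = (x + 4)^2

The characteristic polynomial factors as (x + 4)^4. The minimal polynomial is ∏(x - λ)^{k_λ} where k_λ is the size of the largest Jordan block at λ.

For λ = -4: rank(A + 4I) = 2, and the largest Jordan block has size 2 (the smallest k with rank((A + 4I)^k) = rank((A + 4I)^(k+1))).

So m_A(x) = (x + 4)^2.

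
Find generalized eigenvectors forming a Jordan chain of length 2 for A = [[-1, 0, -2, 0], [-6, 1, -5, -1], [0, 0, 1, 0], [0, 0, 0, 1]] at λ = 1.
We seek v_1 ∈ ker((A - I)^2) \ ker(A - I), then set v_{i+1} = (A - I) v_i.

One such chain is v_1 = [[-1, -1, 1, 0]]^T, v_2 = [[0, 1, 0, 0]]^T. Check: (A - I) v_2 = [[0, 0, 0, 0]]^T = 0.

v_1 = [[-1, -1, 1, 0]]^T, v_2 = [[0, 1, 0, 0]]^T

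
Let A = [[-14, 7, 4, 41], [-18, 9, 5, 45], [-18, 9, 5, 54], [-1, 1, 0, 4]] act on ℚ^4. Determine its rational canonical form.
The invariant factors of A (the non-unit diagonal entries of the Smith normal form of xI - A over ℚ[x]) are (x - 3)^2(x + 1)^2, each dividing the next. The characteristic polynomial is their product, (x - 3)^2(x + 1)^2.

The rational canonical form is the block-diagonal matrix of companion matrices C(f_i):
R = [[0, 0, 0, -9], [1, 0, 0, -12], [0, 1, 0, 2], [0, 0, 1, 4]].

R = [[0, 0, 0, -9], [1, 0, 0, -12], [0, 1, 0, 2], [0, 0, 1, 4]]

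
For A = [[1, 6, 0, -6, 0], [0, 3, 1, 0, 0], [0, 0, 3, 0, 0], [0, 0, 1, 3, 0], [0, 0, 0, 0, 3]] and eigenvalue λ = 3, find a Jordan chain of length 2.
v_1 = [[0, -1, 1, -1, 0]]^T, v_2 = [[0, 1, 0, 1, 0]]^T

We seek v_1 ∈ ker((A - 3I)^2) \ ker(A - 3I), then set v_{i+1} = (A - 3I) v_i.

One such chain is v_1 = [[0, -1, 1, -1, 0]]^T, v_2 = [[0, 1, 0, 1, 0]]^T. Check: (A - 3I) v_2 = [[0, 0, 0, 0, 0]]^T = 0.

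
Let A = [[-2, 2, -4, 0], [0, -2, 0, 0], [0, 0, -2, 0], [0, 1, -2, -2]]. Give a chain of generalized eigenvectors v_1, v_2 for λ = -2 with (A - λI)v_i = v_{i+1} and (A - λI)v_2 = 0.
We seek v_1 ∈ ker((A + 2I)^2) \ ker(A + 2I), then set v_{i+1} = (A + 2I) v_i.

One such chain is v_1 = [[0, 1, 0, 0]]^T, v_2 = [[2, 0, 0, 1]]^T. Check: (A + 2I) v_2 = [[0, 0, 0, 0]]^T = 0.

v_1 = [[0, 1, 0, 0]]^T, v_2 = [[2, 0, 0, 1]]^T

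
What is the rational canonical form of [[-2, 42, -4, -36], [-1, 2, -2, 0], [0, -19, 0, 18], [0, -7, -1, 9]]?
The invariant factors of A (the non-unit diagonal entries of the Smith normal form of xI - A over ℚ[x]) are x^2(x - 6)(x - 3), each dividing the next. The characteristic polynomial is their product, x^2(x - 6)(x - 3).

The rational canonical form is the block-diagonal matrix of companion matrices C(f_i):
R = [[0, 0, 0, 0], [1, 0, 0, 0], [0, 1, 0, -18], [0, 0, 1, 9]].

R = [[0, 0, 0, 0], [1, 0, 0, 0], [0, 1, 0, -18], [0, 0, 1, 9]]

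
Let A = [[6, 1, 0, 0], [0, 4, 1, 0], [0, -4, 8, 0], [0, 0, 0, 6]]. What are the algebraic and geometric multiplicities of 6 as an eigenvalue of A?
The characteristic polynomial is (x - 6)^4, so the factor x - 6 appears with exponent 4: the algebraic multiplicity is 4.

rank(A - 6I) = 2, so the eigenspace has dimension 4 - 2 = 2: the geometric multiplicity is 2.

Since 2 < 4, A is not diagonalizable.

algebraic multiplicity 4, geometric multiplicity 2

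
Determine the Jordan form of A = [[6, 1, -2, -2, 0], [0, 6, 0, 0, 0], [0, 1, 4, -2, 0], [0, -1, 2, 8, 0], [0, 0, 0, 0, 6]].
J = [[6, 1, 0, 0, 0], [0, 6, 0, 0, 0], [0, 0, 6, 0, 0], [0, 0, 0, 6, 0], [0, 0, 0, 0, 6]]

The characteristic polynomial is det(xI - A) = (x - 6)^5, so the eigenvalues are 6 (algebraic multiplicity 5).

For λ = 6: rank(A - 6I) = 1, rank((A - 6I)^2) = 0. The eigenspace has dimension 5 - 1 = 4, so there are 4 Jordan blocks; the rank sequence gives block sizes [2, 1, 1, 1].

Assembling the blocks gives the Jordan form J above.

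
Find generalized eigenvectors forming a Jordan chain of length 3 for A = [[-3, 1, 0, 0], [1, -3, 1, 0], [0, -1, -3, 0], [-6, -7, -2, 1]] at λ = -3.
We seek v_1 ∈ ker((A + 3I)^3) \ ker((A + 3I)^2), then set v_{i+1} = (A + 3I) v_i.

One such chain is v_1 = [[0, 0, 1, 1]]^T, v_2 = [[0, 1, 0, 2]]^T, v_3 = [[1, 0, -1, 1]]^T. Check: (A + 3I) v_3 = [[0, 0, 0, 0]]^T = 0.

v_1 = [[0, 0, 1, 1]]^T, v_2 = [[0, 1, 0, 2]]^T, v_3 = [[1, 0, -1, 1]]^T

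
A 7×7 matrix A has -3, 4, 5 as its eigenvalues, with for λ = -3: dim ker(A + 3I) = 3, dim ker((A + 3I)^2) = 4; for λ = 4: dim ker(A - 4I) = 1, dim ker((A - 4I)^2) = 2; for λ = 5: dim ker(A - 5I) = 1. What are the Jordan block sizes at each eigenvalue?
λ = -3: successive nullity increments [3, 1] count blocks of size ≥ k; block sizes are [2, 1, 1].
λ = 4: successive nullity increments [1, 1] count blocks of size ≥ k; block sizes are [2].
λ = 5: successive nullity increments [1] count blocks of size ≥ k; block sizes are [1].

Jordan blocks: (-3, 2), (-3, 1), (-3, 1), (4, 2), (5, 1)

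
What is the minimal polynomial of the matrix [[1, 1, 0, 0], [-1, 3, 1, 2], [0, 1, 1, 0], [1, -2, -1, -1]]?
m_A(x) = (x - 1)^3

The characteristic polynomial factors as (x - 1)^4. The minimal polynomial is ∏(x - λ)^{k_λ} where k_λ is the size of the largest Jordan block at λ.

For λ = 1: rank(A - I) = 2, and the largest Jordan block has size 3 (the smallest k with rank((A - I)^k) = rank((A - I)^(k+1))).

So m_A(x) = (x - 1)^3.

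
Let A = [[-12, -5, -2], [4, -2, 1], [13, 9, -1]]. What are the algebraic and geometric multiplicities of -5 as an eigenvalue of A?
The characteristic polynomial is (x + 5)^3, so the factor x + 5 appears with exponent 3: the algebraic multiplicity is 3.

rank(A + 5I) = 2, so the eigenspace has dimension 3 - 2 = 1: the geometric multiplicity is 1.

Since 1 < 3, A is not diagonalizable.

algebraic multiplicity 3, geometric multiplicity 1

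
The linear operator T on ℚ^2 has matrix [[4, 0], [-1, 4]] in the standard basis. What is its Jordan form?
The characteristic polynomial is det(xI - A) = (x - 4)^2, so the eigenvalues are 4 (algebraic multiplicity 2).

For λ = 4: rank(A - 4I) = 1, rank((A - 4I)^2) = 0. The eigenspace has dimension 2 - 1 = 1, so there is 1 Jordan block; the rank sequence gives block sizes [2].

Assembling the blocks gives the Jordan form J above.

J = [[4, 1], [0, 4]]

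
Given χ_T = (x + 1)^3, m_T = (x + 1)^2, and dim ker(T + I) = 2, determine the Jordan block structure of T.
Jordan blocks: (-1, 2), (-1, 1)

λ = -1: algebraic multiplicity 3 (exponent in χ_T), largest block size 2 (exponent in m_T), 2 blocks (geometric multiplicity). These force block sizes [2, 1].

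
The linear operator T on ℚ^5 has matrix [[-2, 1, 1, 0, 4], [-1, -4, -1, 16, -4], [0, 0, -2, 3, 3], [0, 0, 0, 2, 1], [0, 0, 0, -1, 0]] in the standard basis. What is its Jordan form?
The characteristic polynomial is det(xI - A) = (x - 1)^2(x + 2)(x + 3)^2, so the eigenvalues are -3 (algebraic multiplicity 2), -2 (algebraic multiplicity 1), 1 (algebraic multiplicity 2).

For λ = -3: rank(A + 3I) = 4, rank((A + 3I)^2) = 3. The eigenspace has dimension 5 - 4 = 1, so there is 1 Jordan block; the rank sequence gives block sizes [2].

For λ = -2: algebraic multiplicity 1 gives one 1×1 block.

For λ = 1: rank(A - I) = 4, rank((A - I)^2) = 3. The eigenspace has dimension 5 - 4 = 1, so there is 1 Jordan block; the rank sequence gives block sizes [2].

Assembling the blocks gives the Jordan form J above.

J = [[-3, 1, 0, 0, 0], [0, -3, 0, 0, 0], [0, 0, -2, 0, 0], [0, 0, 0, 1, 1], [0, 0, 0, 0, 1]]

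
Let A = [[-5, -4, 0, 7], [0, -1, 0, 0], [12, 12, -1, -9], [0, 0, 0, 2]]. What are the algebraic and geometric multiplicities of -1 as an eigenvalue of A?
algebraic multiplicity 2, geometric multiplicity 2

The characteristic polynomial is (x - 2)(x + 1)^2(x + 5), so the factor x + 1 appears with exponent 2: the algebraic multiplicity is 2.

rank(A + I) = 2, so the eigenspace has dimension 4 - 2 = 2: the geometric multiplicity is 2.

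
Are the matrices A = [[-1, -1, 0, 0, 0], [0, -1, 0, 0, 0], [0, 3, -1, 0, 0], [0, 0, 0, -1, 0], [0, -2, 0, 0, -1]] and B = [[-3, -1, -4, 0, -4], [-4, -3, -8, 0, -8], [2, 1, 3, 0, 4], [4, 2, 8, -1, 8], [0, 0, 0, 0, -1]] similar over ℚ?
Yes.

Two matrices over a field are similar if and only if they have the same invariant factors.

Both A and B have characteristic polynomial (x + 1)^5 and minimal polynomial (x + 1)^2. Computing further, both have invariant factors x + 1, x + 1, x + 1, (x + 1)^2. Hence A and B are similar.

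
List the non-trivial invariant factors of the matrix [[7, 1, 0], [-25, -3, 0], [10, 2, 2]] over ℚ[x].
x - 2, (x - 2)^2

The Jordan structure of A has elementary divisors (x - 2)^2, (x - 2). Arranging the block sizes at each eigenvalue in decreasing order and taking row products gives the invariant factors.

Invariant factors (smallest first, each dividing the next): x - 2, (x - 2)^2.

Check: the last factor (x - 2)^2 is the minimal polynomial, and the product (x - 2)^3 is the characteristic polynomial.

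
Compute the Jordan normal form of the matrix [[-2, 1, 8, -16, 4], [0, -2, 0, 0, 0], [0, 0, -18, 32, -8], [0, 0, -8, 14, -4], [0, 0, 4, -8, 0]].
J = [[-2, 1, 0, 0, 0], [0, -2, 0, 0, 0], [0, 0, -2, 0, 0], [0, 0, 0, -2, 0], [0, 0, 0, 0, 0]]

The characteristic polynomial is det(xI - A) = x(x + 2)^4, so the eigenvalues are -2 (algebraic multiplicity 4), 0 (algebraic multiplicity 1).

For λ = -2: rank(A + 2I) = 2, rank((A + 2I)^2) = 1. The eigenspace has dimension 5 - 2 = 3, so there are 3 Jordan blocks; the rank sequence gives block sizes [2, 1, 1].

For λ = 0: algebraic multiplicity 1 gives one 1×1 block.

Assembling the blocks gives the Jordan form J above.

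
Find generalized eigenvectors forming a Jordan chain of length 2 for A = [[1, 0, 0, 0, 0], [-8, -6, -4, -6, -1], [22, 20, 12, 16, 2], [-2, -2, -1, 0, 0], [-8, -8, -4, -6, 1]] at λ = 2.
We seek v_1 ∈ ker((A - 2I)^2) \ ker(A - 2I), then set v_{i+1} = (A - 2I) v_i.

One such chain is v_1 = [[0, 0, -1, 1, 0]]^T, v_2 = [[0, -2, 6, -1, -2]]^T. Check: (A - 2I) v_2 = [[0, 0, 0, 0, 0]]^T = 0.

v_1 = [[0, 0, -1, 1, 0]]^T, v_2 = [[0, -2, 6, -1, -2]]^T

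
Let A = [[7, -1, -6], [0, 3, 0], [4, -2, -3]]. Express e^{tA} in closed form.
e^{tA} = [[(3*e^{2*t} - 2)*e^{t}, (3*t*e^{2*t} - 2*e^{2*t} + 2)*e^{t}, 3*(1 - e^{2*t})*e^{t}], [0, e^{3*t}, 0], [2*(e^{2*t} - 1)*e^{t}, 2*(t*e^{2*t} - e^{2*t} + 1)*e^{t}, (3 - 2*e^{2*t})*e^{t}]]

A has Jordan form J = [[1, 0, 0], [0, 3, 1], [0, 0, 3]] with A = PJP^{-1}, so e^{tA} = P e^{tJ} P^{-1}.

For a Jordan block J_k(λ), e^{tJ_k(λ)} = e^{λt} · (I + tN + t^2 N^2/2! + ... + t^{k-1} N^{k-1}/(k-1)!) where N is the nilpotent superdiagonal part.

Assembling the blocks and conjugating back gives the entries of e^{tA} as shown above.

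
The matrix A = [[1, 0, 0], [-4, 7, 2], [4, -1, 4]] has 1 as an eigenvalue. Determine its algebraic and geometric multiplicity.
algebraic multiplicity 1, geometric multiplicity 1

The characteristic polynomial is (x - 6)(x - 5)(x - 1), so the factor x - 1 appears with exponent 1: the algebraic multiplicity is 1.

rank(A - I) = 2, so the eigenspace has dimension 3 - 2 = 1: the geometric multiplicity is 1.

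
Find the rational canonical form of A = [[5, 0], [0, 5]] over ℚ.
R = [[5, 0], [0, 5]]

The invariant factors of A (the non-unit diagonal entries of the Smith normal form of xI - A over ℚ[x]) are x - 5, x - 5, each dividing the next. The characteristic polynomial is their product, (x - 5)^2.

The rational canonical form is the block-diagonal matrix of companion matrices C(f_i):
R = [[5, 0], [0, 5]].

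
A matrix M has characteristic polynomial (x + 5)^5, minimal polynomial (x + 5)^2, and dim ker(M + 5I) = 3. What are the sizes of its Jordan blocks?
λ = -5: algebraic multiplicity 5 (exponent in χ_M), largest block size 2 (exponent in m_M), 3 blocks (geometric multiplicity). These force block sizes [2, 2, 1].

Jordan blocks: (-5, 2), (-5, 2), (-5, 1)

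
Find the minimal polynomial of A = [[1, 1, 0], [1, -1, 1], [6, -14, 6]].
m_A(x) = (x - 2)^3

The characteristic polynomial factors as (x - 2)^3. The minimal polynomial is ∏(x - λ)^{k_λ} where k_λ is the size of the largest Jordan block at λ.

For λ = 2: rank(A - 2I) = 2, and the largest Jordan block has size 3 (the smallest k with rank((A - 2I)^k) = rank((A - 2I)^(k+1))).

So m_A(x) = (x - 2)^3.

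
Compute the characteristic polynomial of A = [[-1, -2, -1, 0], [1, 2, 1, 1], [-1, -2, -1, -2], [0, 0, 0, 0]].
xI - A = [[x + 1, 2, 1, 0], [-1, x - 2, -1, -1], [1, 2, x + 1, 2], [0, 0, 0, x]].

Expanding det(xI - A) along the first row:
det(xI - A) = + (x + 1)·det([[x - 2, -1, -1], [2, x + 1, 2], [0, 0, x]]) - (2)·det([[-1, -1, -1], [1, x + 1, 2], [0, 0, x]]) + (1)·det([[-1, x - 2, -1], [1, 2, 2], [0, 0, x]]) - (0)·det([[-1, x - 2, -1], [1, 2, x + 1], [0, 0, 0]]).

Evaluating gives χ_A(x) = x^4.

χ_A(x) = x^4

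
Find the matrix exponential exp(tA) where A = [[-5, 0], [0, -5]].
A has Jordan form J = [[-5, 0], [0, -5]] with A = PJP^{-1}, so e^{tA} = P e^{tJ} P^{-1}.

For a Jordan block J_k(λ), e^{tJ_k(λ)} = e^{λt} · (I + tN + t^2 N^2/2! + ... + t^{k-1} N^{k-1}/(k-1)!) where N is the nilpotent superdiagonal part.

Assembling the blocks and conjugating back gives the entries of e^{tA} as shown above.

e^{tA} = [[e^{-5*t}, 0], [0, e^{-5*t}]]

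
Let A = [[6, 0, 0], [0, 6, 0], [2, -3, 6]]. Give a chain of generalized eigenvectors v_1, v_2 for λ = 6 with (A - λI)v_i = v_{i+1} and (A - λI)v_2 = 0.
v_1 = [[4, 3, -2]]^T, v_2 = [[0, 0, -1]]^T

We seek v_1 ∈ ker((A - 6I)^2) \ ker(A - 6I), then set v_{i+1} = (A - 6I) v_i.

One such chain is v_1 = [[4, 3, -2]]^T, v_2 = [[0, 0, -1]]^T. Check: (A - 6I) v_2 = [[0, 0, 0]]^T = 0.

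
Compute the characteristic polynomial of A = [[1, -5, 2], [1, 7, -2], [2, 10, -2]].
xI - A = [[x - 1, 5, -2], [-1, x - 7, 2], [-2, -10, x + 2]].

Expanding det(xI - A) along the first row:
det(xI - A) = + (x - 1)·det([[x - 7, 2], [-10, x + 2]]) - (5)·det([[-1, 2], [-2, x + 2]]) + (-2)·det([[-1, x - 7], [-2, -10]]).

Evaluating gives χ_A(x) = x^3 - 6x^2 + 12x - 8 = (x - 2)^3.

χ_A(x) = (x - 2)^3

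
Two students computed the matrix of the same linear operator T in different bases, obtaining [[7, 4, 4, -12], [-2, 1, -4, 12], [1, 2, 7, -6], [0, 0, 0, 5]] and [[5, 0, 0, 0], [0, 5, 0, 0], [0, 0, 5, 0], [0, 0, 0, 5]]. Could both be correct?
Both have characteristic polynomial (x - 5)^4, but the minimal polynomial of A is (x - 5)^2 while the minimal polynomial of B is x - 5. The minimal polynomial is a similarity invariant, so A and B are not similar.

No.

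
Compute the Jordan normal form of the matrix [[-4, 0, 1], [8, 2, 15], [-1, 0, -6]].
The characteristic polynomial is det(xI - A) = (x - 2)(x + 5)^2, so the eigenvalues are -5 (algebraic multiplicity 2), 2 (algebraic multiplicity 1).

For λ = -5: rank(A + 5I) = 2, rank((A + 5I)^2) = 1. The eigenspace has dimension 3 - 2 = 1, so there is 1 Jordan block; the rank sequence gives block sizes [2].

For λ = 2: algebraic multiplicity 1 gives one 1×1 block.

Assembling the blocks gives the Jordan form J above.

J = [[-5, 1, 0], [0, -5, 0], [0, 0, 2]]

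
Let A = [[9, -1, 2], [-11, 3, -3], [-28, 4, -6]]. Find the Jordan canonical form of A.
J = [[2, 1, 0], [0, 2, 1], [0, 0, 2]]

The characteristic polynomial is det(xI - A) = (x - 2)^3, so the eigenvalues are 2 (algebraic multiplicity 3).

For λ = 2: rank(A - 2I) = 2, rank((A - 2I)^2) = 1, rank((A - 2I)^3) = 0. The eigenspace has dimension 3 - 2 = 1, so there is 1 Jordan block; the rank sequence gives block sizes [3].

Assembling the blocks gives the Jordan form J above.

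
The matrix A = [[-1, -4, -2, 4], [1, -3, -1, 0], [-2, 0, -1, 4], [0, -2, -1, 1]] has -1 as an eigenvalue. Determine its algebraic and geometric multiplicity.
The characteristic polynomial is (x + 1)^4, so the factor x + 1 appears with exponent 4: the algebraic multiplicity is 4.

rank(A + I) = 2, so the eigenspace has dimension 4 - 2 = 2: the geometric multiplicity is 2.

Since 2 < 4, A is not diagonalizable.

algebraic multiplicity 4, geometric multiplicity 2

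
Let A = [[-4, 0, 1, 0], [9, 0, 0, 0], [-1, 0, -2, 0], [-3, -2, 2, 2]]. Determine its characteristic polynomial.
χ_A(x) = x(x - 2)(x + 3)^2

xI - A = [[x + 4, 0, -1, 0], [-9, x, 0, 0], [1, 0, x + 2, 0], [3, 2, -2, x - 2]].

Expanding det(xI - A) along the first row:
det(xI - A) = + (x + 4)·det([[x, 0, 0], [0, x + 2, 0], [2, -2, x - 2]]) - (0)·det([[-9, 0, 0], [1, x + 2, 0], [3, -2, x - 2]]) + (-1)·det([[-9, x, 0], [1, 0, 0], [3, 2, x - 2]]) - (0)·det([[-9, x, 0], [1, 0, x + 2], [3, 2, -2]]).

Evaluating gives χ_A(x) = x^4 + 4x^3 - 3x^2 - 18x = x(x - 2)(x + 3)^2.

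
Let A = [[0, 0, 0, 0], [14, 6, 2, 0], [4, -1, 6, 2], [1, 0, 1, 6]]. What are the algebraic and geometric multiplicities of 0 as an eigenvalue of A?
The characteristic polynomial is x(x - 6)^3, so the factor x appears with exponent 1: the algebraic multiplicity is 1.

rank(A) = 3, so the eigenspace has dimension 4 - 3 = 1: the geometric multiplicity is 1.

algebraic multiplicity 1, geometric multiplicity 1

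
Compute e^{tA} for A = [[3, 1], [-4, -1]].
e^{tA} = [[(2*t + 1)*e^{t}, t*e^{t}], [-4*t*e^{t}, (1 - 2*t)*e^{t}]]

A has Jordan form J = [[1, 1], [0, 1]] with A = PJP^{-1}, so e^{tA} = P e^{tJ} P^{-1}.

For a Jordan block J_k(λ), e^{tJ_k(λ)} = e^{λt} · (I + tN + t^2 N^2/2! + ... + t^{k-1} N^{k-1}/(k-1)!) where N is the nilpotent superdiagonal part.

Assembling the blocks and conjugating back gives the entries of e^{tA} as shown above.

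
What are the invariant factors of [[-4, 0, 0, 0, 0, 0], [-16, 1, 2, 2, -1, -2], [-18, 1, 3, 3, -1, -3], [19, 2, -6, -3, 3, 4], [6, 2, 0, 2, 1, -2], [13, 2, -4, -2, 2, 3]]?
The Jordan structure of A has elementary divisors (x + 4), (x - 1)^2, (x - 1)^2, (x - 1). Arranging the block sizes at each eigenvalue in decreasing order and taking row products gives the invariant factors.

Invariant factors (smallest first, each dividing the next): x - 1, (x - 1)^2, (x - 1)^2(x + 4).

Check: the last factor (x - 1)^2(x + 4) is the minimal polynomial, and the product (x - 1)^5(x + 4) is the characteristic polynomial.

x - 1, (x - 1)^2, (x - 1)^2(x + 4)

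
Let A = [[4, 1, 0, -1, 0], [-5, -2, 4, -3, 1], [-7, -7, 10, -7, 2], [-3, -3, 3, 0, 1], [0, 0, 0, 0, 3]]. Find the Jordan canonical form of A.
J = [[3, 1, 0, 0, 0], [0, 3, 1, 0, 0], [0, 0, 3, 0, 0], [0, 0, 0, 3, 1], [0, 0, 0, 0, 3]]

The characteristic polynomial is det(xI - A) = (x - 3)^5, so the eigenvalues are 3 (algebraic multiplicity 5).

For λ = 3: rank(A - 3I) = 3, rank((A - 3I)^2) = 1, rank((A - 3I)^3) = 0. The eigenspace has dimension 5 - 3 = 2, so there are 2 Jordan blocks; the rank sequence gives block sizes [3, 2].

Assembling the blocks gives the Jordan form J above.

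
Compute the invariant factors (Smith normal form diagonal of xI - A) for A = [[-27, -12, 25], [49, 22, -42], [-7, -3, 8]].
The Jordan structure of A has elementary divisors (x - 1)^3. Arranging the block sizes at each eigenvalue in decreasing order and taking row products gives the invariant factors.

Invariant factors (smallest first, each dividing the next): (x - 1)^3.

Check: the last factor (x - 1)^3 is the minimal polynomial, and the product (x - 1)^3 is the characteristic polynomial.

(x - 1)^3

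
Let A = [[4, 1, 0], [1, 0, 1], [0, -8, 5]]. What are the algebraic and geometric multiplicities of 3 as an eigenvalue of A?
algebraic multiplicity 3, geometric multiplicity 1

The characteristic polynomial is (x - 3)^3, so the factor x - 3 appears with exponent 3: the algebraic multiplicity is 3.

rank(A - 3I) = 2, so the eigenspace has dimension 3 - 2 = 1: the geometric multiplicity is 1.

Since 1 < 3, A is not diagonalizable.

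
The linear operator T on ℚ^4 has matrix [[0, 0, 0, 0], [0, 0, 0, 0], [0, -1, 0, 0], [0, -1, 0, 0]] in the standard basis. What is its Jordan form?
J = [[0, 1, 0, 0], [0, 0, 0, 0], [0, 0, 0, 0], [0, 0, 0, 0]]

The characteristic polynomial is det(xI - A) = x^4, so the eigenvalues are 0 (algebraic multiplicity 4).

For λ = 0: rank(A) = 1, rank(A^2) = 0. The eigenspace has dimension 4 - 1 = 3, so there are 3 Jordan blocks; the rank sequence gives block sizes [2, 1, 1].

Assembling the blocks gives the Jordan form J above.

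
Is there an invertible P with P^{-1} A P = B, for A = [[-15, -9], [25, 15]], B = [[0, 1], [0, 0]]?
Yes.

Two matrices over a field are similar if and only if they have the same invariant factors.

Both A and B have characteristic polynomial x^2 and minimal polynomial x^2. Computing further, both have invariant factors x^2. Hence A and B are similar.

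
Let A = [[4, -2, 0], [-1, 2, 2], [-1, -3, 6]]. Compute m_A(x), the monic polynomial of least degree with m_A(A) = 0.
m_A(x) = (x - 4)^3

The characteristic polynomial factors as (x - 4)^3. The minimal polynomial is ∏(x - λ)^{k_λ} where k_λ is the size of the largest Jordan block at λ.

For λ = 4: rank(A - 4I) = 2, and the largest Jordan block has size 3 (the smallest k with rank((A - 4I)^k) = rank((A - 4I)^(k+1))).

So m_A(x) = (x - 4)^3.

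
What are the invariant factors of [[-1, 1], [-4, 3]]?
(x - 1)^2

The Jordan structure of A has elementary divisors (x - 1)^2. Arranging the block sizes at each eigenvalue in decreasing order and taking row products gives the invariant factors.

Invariant factors (smallest first, each dividing the next): (x - 1)^2.

Check: the last factor (x - 1)^2 is the minimal polynomial, and the product (x - 1)^2 is the characteristic polynomial.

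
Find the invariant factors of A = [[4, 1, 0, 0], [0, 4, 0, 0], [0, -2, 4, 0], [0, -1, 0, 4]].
The Jordan structure of A has elementary divisors (x - 4)^2, (x - 4), (x - 4). Arranging the block sizes at each eigenvalue in decreasing order and taking row products gives the invariant factors.

Invariant factors (smallest first, each dividing the next): x - 4, x - 4, (x - 4)^2.

Check: the last factor (x - 4)^2 is the minimal polynomial, and the product (x - 4)^4 is the characteristic polynomial.

x - 4, x - 4, (x - 4)^2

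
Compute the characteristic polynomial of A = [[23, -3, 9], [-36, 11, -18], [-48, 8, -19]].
χ_A(x) = (x - 5)^3

xI - A = [[x - 23, 3, -9], [36, x - 11, 18], [48, -8, x + 19]].

Expanding det(xI - A) along the first row:
det(xI - A) = + (x - 23)·det([[x - 11, 18], [-8, x + 19]]) - (3)·det([[36, 18], [48, x + 19]]) + (-9)·det([[36, x - 11], [48, -8]]).

Evaluating gives χ_A(x) = x^3 - 15x^2 + 75x - 125 = (x - 5)^3.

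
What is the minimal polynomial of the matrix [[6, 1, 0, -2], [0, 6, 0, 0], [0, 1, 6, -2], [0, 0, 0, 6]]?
The characteristic polynomial factors as (x - 6)^4. The minimal polynomial is ∏(x - λ)^{k_λ} where k_λ is the size of the largest Jordan block at λ.

For λ = 6: rank(A - 6I) = 1, and the largest Jordan block has size 2 (the smallest k with rank((A - 6I)^k) = rank((A - 6I)^(k+1))).

So m_A(x) = (x - 6)^2.

m_A(x) = (x - 6)^2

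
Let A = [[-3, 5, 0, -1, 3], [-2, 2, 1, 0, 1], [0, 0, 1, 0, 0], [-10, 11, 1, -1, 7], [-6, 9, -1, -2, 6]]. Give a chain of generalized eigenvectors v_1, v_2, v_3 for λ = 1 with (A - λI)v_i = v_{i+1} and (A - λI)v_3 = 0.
We seek v_1 ∈ ker((A - I)^3) \ ker((A - I)^2), then set v_{i+1} = (A - I) v_i.

One such chain is v_1 = [[0, -2, 1, -4, 2]]^T, v_2 = [[0, 1, 0, 1, -1]]^T, v_3 = [[1, 0, 0, 2, 2]]^T. Check: (A - I) v_3 = [[0, 0, 0, 0, 0]]^T = 0.

v_1 = [[0, -2, 1, -4, 2]]^T, v_2 = [[0, 1, 0, 1, -1]]^T, v_3 = [[1, 0, 0, 2, 2]]^T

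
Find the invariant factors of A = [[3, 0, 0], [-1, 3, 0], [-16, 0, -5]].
The Jordan structure of A has elementary divisors (x + 5), (x - 3)^2. Arranging the block sizes at each eigenvalue in decreasing order and taking row products gives the invariant factors.

Invariant factors (smallest first, each dividing the next): (x - 3)^2(x + 5).

Check: the last factor (x - 3)^2(x + 5) is the minimal polynomial, and the product (x - 3)^2(x + 5) is the characteristic polynomial.

(x - 3)^2(x + 5)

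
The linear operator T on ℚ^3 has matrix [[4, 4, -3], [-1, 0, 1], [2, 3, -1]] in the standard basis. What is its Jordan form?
J = [[1, 1, 0], [0, 1, 1], [0, 0, 1]]

The characteristic polynomial is det(xI - A) = (x - 1)^3, so the eigenvalues are 1 (algebraic multiplicity 3).

For λ = 1: rank(A - I) = 2, rank((A - I)^2) = 1, rank((A - I)^3) = 0. The eigenspace has dimension 3 - 2 = 1, so there is 1 Jordan block; the rank sequence gives block sizes [3].

Assembling the blocks gives the Jordan form J above.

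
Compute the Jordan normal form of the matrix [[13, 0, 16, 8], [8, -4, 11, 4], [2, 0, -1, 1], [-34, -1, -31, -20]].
The characteristic polynomial is det(xI - A) = (x + 3)^4, so the eigenvalues are -3 (algebraic multiplicity 4).

For λ = -3: rank(A + 3I) = 2, rank((A + 3I)^2) = 1, rank((A + 3I)^3) = 0. The eigenspace has dimension 4 - 2 = 2, so there are 2 Jordan blocks; the rank sequence gives block sizes [3, 1].

Assembling the blocks gives the Jordan form J above.

J = [[-3, 1, 0, 0], [0, -3, 1, 0], [0, 0, -3, 0], [0, 0, 0, -3]]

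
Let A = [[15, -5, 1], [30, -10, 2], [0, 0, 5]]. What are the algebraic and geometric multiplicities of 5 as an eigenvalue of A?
The characteristic polynomial is x(x - 5)^2, so the factor x - 5 appears with exponent 2: the algebraic multiplicity is 2.

rank(A - 5I) = 2, so the eigenspace has dimension 3 - 2 = 1: the geometric multiplicity is 1.

Since 1 < 2, A is not diagonalizable.

algebraic multiplicity 2, geometric multiplicity 1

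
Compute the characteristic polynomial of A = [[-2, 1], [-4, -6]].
xI - A = [[x + 2, -1], [4, x + 6]].

Expanding det(xI - A) along the first row:
det(xI - A) = + (x + 2)·det([[x + 6]]) - (-1)·det([[4]]).

Evaluating gives χ_A(x) = x^2 + 8x + 16 = (x + 4)^2.

χ_A(x) = (x + 4)^2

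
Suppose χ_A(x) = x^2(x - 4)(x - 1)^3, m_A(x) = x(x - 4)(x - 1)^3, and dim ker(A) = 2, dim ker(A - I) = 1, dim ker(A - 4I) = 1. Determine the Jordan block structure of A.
Jordan blocks: (0, 1), (0, 1), (1, 3), (4, 1)

λ = 0: algebraic multiplicity 2 (exponent in χ_A), largest block size 1 (exponent in m_A), 2 blocks (geometric multiplicity). These force block sizes [1, 1].
λ = 1: algebraic multiplicity 3 (exponent in χ_A), largest block size 3 (exponent in m_A), 1 block (geometric multiplicity). This forces block sizes [3].
λ = 4: algebraic multiplicity 1 (exponent in χ_A), largest block size 1 (exponent in m_A), 1 block (geometric multiplicity). This forces block sizes [1].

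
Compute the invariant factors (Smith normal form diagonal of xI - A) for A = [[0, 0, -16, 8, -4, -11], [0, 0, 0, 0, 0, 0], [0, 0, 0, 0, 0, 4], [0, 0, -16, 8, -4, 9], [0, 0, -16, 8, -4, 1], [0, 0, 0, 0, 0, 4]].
x, x, x, x(x - 4)^2

The Jordan structure of A has elementary divisors x, x, x, x, (x - 4)^2. Arranging the block sizes at each eigenvalue in decreasing order and taking row products gives the invariant factors.

Invariant factors (smallest first, each dividing the next): x, x, x, x(x - 4)^2.

Check: the last factor x(x - 4)^2 is the minimal polynomial, and the product x^4(x - 4)^2 is the characteristic polynomial.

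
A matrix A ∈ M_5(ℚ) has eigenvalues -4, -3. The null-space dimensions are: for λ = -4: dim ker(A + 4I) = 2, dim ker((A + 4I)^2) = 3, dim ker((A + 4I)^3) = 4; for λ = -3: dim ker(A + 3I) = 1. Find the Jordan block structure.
Jordan blocks: (-4, 3), (-4, 1), (-3, 1)

λ = -4: successive nullity increments [2, 1, 1] count blocks of size ≥ k; block sizes are [3, 1].
λ = -3: successive nullity increments [1] count blocks of size ≥ k; block sizes are [1].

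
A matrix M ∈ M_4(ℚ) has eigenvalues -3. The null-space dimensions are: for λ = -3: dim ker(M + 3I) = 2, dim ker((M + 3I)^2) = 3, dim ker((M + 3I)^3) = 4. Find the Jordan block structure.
λ = -3: successive nullity increments [2, 1, 1] count blocks of size ≥ k; block sizes are [3, 1].

Jordan blocks: (-3, 3), (-3, 1)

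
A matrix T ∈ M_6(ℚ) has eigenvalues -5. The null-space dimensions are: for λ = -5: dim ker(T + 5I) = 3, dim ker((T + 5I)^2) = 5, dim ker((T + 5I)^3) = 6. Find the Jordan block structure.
Jordan blocks: (-5, 3), (-5, 2), (-5, 1)

λ = -5: successive nullity increments [3, 2, 1] count blocks of size ≥ k; block sizes are [3, 2, 1].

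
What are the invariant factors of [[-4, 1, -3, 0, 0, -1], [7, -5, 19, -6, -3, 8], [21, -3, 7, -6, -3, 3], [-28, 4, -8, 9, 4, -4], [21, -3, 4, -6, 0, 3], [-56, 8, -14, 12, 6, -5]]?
x - 3, (x - 3)^2(x - 1)(x + 4)^2

The Jordan structure of A has elementary divisors (x + 4)^2, (x - 1), (x - 3)^2, (x - 3). Arranging the block sizes at each eigenvalue in decreasing order and taking row products gives the invariant factors.

Invariant factors (smallest first, each dividing the next): x - 3, (x - 3)^2(x - 1)(x + 4)^2.

Check: the last factor (x - 3)^2(x - 1)(x + 4)^2 is the minimal polynomial, and the product (x - 3)^3(x - 1)(x + 4)^2 is the characteristic polynomial.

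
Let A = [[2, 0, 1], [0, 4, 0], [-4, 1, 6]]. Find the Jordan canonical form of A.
The characteristic polynomial is det(xI - A) = (x - 4)^3, so the eigenvalues are 4 (algebraic multiplicity 3).

For λ = 4: rank(A - 4I) = 2, rank((A - 4I)^2) = 1, rank((A - 4I)^3) = 0. The eigenspace has dimension 3 - 2 = 1, so there is 1 Jordan block; the rank sequence gives block sizes [3].

Assembling the blocks gives the Jordan form J above.

J = [[4, 1, 0], [0, 4, 1], [0, 0, 4]]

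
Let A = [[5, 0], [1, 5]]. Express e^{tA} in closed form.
e^{tA} = [[e^{5*t}, 0], [t*e^{5*t}, e^{5*t}]]

A has Jordan form J = [[5, 1], [0, 5]] with A = PJP^{-1}, so e^{tA} = P e^{tJ} P^{-1}.

For a Jordan block J_k(λ), e^{tJ_k(λ)} = e^{λt} · (I + tN + t^2 N^2/2! + ... + t^{k-1} N^{k-1}/(k-1)!) where N is the nilpotent superdiagonal part.

Assembling the blocks and conjugating back gives the entries of e^{tA} as shown above.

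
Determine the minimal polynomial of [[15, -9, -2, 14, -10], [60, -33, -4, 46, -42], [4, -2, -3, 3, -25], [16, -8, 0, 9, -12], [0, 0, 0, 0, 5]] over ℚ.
m_A(x) = (x - 5)(x + 3)^2

The characteristic polynomial factors as (x - 5)(x + 3)^4. The minimal polynomial is ∏(x - λ)^{k_λ} where k_λ is the size of the largest Jordan block at λ.

For λ = -3: rank(A + 3I) = 3, and the largest Jordan block has size 2 (the smallest k with rank((A + 3I)^k) = rank((A + 3I)^(k+1))).
For λ = 5: rank(A - 5I) = 4, and the largest Jordan block has size 1 (the smallest k with rank((A - 5I)^k) = rank((A - 5I)^(k+1))).

So m_A(x) = (x - 5)(x + 3)^2.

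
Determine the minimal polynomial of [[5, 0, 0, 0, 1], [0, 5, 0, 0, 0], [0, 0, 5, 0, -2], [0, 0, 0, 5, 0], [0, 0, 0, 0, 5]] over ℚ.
The characteristic polynomial factors as (x - 5)^5. The minimal polynomial is ∏(x - λ)^{k_λ} where k_λ is the size of the largest Jordan block at λ.

For λ = 5: rank(A - 5I) = 1, and the largest Jordan block has size 2 (the smallest k with rank((A - 5I)^k) = rank((A - 5I)^(k+1))).

So m_A(x) = (x - 5)^2.

m_A(x) = (x - 5)^2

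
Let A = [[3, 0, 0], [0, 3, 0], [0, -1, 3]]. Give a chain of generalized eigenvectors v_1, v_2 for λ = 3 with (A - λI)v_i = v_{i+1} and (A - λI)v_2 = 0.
v_1 = [[1, 1, 1]]^T, v_2 = [[0, 0, -1]]^T

We seek v_1 ∈ ker((A - 3I)^2) \ ker(A - 3I), then set v_{i+1} = (A - 3I) v_i.

One such chain is v_1 = [[1, 1, 1]]^T, v_2 = [[0, 0, -1]]^T. Check: (A - 3I) v_2 = [[0, 0, 0]]^T = 0.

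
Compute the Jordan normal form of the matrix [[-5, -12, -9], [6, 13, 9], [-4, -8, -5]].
The characteristic polynomial is det(xI - A) = (x - 1)^3, so the eigenvalues are 1 (algebraic multiplicity 3).

For λ = 1: rank(A - I) = 1, rank((A - I)^2) = 0. The eigenspace has dimension 3 - 1 = 2, so there are 2 Jordan blocks; the rank sequence gives block sizes [2, 1].

Assembling the blocks gives the Jordan form J above.

J = [[1, 1, 0], [0, 1, 0], [0, 0, 1]]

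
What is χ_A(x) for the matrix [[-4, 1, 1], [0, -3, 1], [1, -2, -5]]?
xI - A = [[x + 4, -1, -1], [0, x + 3, -1], [-1, 2, x + 5]].

Expanding det(xI - A) along the first row:
det(xI - A) = + (x + 4)·det([[x + 3, -1], [2, x + 5]]) - (-1)·det([[0, -1], [-1, x + 5]]) + (-1)·det([[0, x + 3], [-1, 2]]).

Evaluating gives χ_A(x) = x^3 + 12x^2 + 48x + 64 = (x + 4)^3.

χ_A(x) = (x + 4)^3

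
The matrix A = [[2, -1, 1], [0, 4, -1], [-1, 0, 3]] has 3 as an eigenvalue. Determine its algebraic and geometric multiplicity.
The characteristic polynomial is (x - 3)^3, so the factor x - 3 appears with exponent 3: the algebraic multiplicity is 3.

rank(A - 3I) = 2, so the eigenspace has dimension 3 - 2 = 1: the geometric multiplicity is 1.

Since 1 < 3, A is not diagonalizable.

algebraic multiplicity 3, geometric multiplicity 1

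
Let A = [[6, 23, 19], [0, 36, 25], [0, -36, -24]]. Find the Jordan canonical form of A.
The characteristic polynomial is det(xI - A) = (x - 6)^3, so the eigenvalues are 6 (algebraic multiplicity 3).

For λ = 6: rank(A - 6I) = 2, rank((A - 6I)^2) = 1, rank((A - 6I)^3) = 0. The eigenspace has dimension 3 - 2 = 1, so there is 1 Jordan block; the rank sequence gives block sizes [3].

Assembling the blocks gives the Jordan form J above.

J = [[6, 1, 0], [0, 6, 1], [0, 0, 6]]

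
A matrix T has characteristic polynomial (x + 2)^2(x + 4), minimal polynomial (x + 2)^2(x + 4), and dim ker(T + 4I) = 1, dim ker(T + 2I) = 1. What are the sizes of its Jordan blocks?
λ = -4: algebraic multiplicity 1 (exponent in χ_T), largest block size 1 (exponent in m_T), 1 block (geometric multiplicity). This forces block sizes [1].
λ = -2: algebraic multiplicity 2 (exponent in χ_T), largest block size 2 (exponent in m_T), 1 block (geometric multiplicity). This forces block sizes [2].

Jordan blocks: (-4, 1), (-2, 2)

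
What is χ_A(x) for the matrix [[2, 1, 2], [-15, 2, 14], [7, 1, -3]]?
χ_A(x) = (x - 3)^2(x + 5)

xI - A = [[x - 2, -1, -2], [15, x - 2, -14], [-7, -1, x + 3]].

Expanding det(xI - A) along the first row:
det(xI - A) = + (x - 2)·det([[x - 2, -14], [-1, x + 3]]) - (-1)·det([[15, -14], [-7, x + 3]]) + (-2)·det([[15, x - 2], [-7, -1]]).

Evaluating gives χ_A(x) = x^3 - x^2 - 21x + 45 = (x - 3)^2(x + 5).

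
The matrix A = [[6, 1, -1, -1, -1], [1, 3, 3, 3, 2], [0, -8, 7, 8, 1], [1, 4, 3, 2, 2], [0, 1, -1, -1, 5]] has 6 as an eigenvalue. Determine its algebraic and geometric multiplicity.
The characteristic polynomial is (x - 6)^4(x + 1), so the factor x - 6 appears with exponent 4: the algebraic multiplicity is 4.

rank(A - 6I) = 3, so the eigenspace has dimension 5 - 3 = 2: the geometric multiplicity is 2.

Since 2 < 4, A is not diagonalizable.

algebraic multiplicity 4, geometric multiplicity 2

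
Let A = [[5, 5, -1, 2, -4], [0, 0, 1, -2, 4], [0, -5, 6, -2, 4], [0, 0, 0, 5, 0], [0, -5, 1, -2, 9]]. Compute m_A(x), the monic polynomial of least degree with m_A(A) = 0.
m_A(x) = (x - 5)^2

The characteristic polynomial factors as (x - 5)^5. The minimal polynomial is ∏(x - λ)^{k_λ} where k_λ is the size of the largest Jordan block at λ.

For λ = 5: rank(A - 5I) = 1, and the largest Jordan block has size 2 (the smallest k with rank((A - 5I)^k) = rank((A - 5I)^(k+1))).

So m_A(x) = (x - 5)^2.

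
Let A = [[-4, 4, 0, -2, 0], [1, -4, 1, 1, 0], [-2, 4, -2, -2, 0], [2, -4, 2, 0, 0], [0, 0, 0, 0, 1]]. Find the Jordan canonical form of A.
The characteristic polynomial is det(xI - A) = (x - 1)(x + 2)^3(x + 4), so the eigenvalues are -4 (algebraic multiplicity 1), -2 (algebraic multiplicity 3), 1 (algebraic multiplicity 1).

For λ = -4: algebraic multiplicity 1 gives one 1×1 block.

For λ = -2: rank(A + 2I) = 3, rank((A + 2I)^2) = 2. The eigenspace has dimension 5 - 3 = 2, so there are 2 Jordan blocks; the rank sequence gives block sizes [2, 1].

For λ = 1: algebraic multiplicity 1 gives one 1×1 block.

Assembling the blocks gives the Jordan form J above.

J = [[-4, 0, 0, 0, 0], [0, -2, 1, 0, 0], [0, 0, -2, 0, 0], [0, 0, 0, -2, 0], [0, 0, 0, 0, 1]]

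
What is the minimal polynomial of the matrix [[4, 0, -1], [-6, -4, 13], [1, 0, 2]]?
The characteristic polynomial factors as (x - 3)^2(x + 4). The minimal polynomial is ∏(x - λ)^{k_λ} where k_λ is the size of the largest Jordan block at λ.

For λ = -4: rank(A + 4I) = 2, and the largest Jordan block has size 1 (the smallest k with rank((A + 4I)^k) = rank((A + 4I)^(k+1))).
For λ = 3: rank(A - 3I) = 2, and the largest Jordan block has size 2 (the smallest k with rank((A - 3I)^k) = rank((A - 3I)^(k+1))).

So m_A(x) = (x - 3)^2(x + 4).

m_A(x) = (x - 3)^2(x + 4)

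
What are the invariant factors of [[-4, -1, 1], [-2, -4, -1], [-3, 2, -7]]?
(x + 5)^3

The Jordan structure of A has elementary divisors (x + 5)^3. Arranging the block sizes at each eigenvalue in decreasing order and taking row products gives the invariant factors.

Invariant factors (smallest first, each dividing the next): (x + 5)^3.

Check: the last factor (x + 5)^3 is the minimal polynomial, and the product (x + 5)^3 is the characteristic polynomial.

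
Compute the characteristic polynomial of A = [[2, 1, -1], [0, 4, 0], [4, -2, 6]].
xI - A = [[x - 2, -1, 1], [0, x - 4, 0], [-4, 2, x - 6]].

Expanding det(xI - A) along the first row:
det(xI - A) = + (x - 2)·det([[x - 4, 0], [2, x - 6]]) - (-1)·det([[0, 0], [-4, x - 6]]) + (1)·det([[0, x - 4], [-4, 2]]).

Evaluating gives χ_A(x) = x^3 - 12x^2 + 48x - 64 = (x - 4)^3.

χ_A(x) = (x - 4)^3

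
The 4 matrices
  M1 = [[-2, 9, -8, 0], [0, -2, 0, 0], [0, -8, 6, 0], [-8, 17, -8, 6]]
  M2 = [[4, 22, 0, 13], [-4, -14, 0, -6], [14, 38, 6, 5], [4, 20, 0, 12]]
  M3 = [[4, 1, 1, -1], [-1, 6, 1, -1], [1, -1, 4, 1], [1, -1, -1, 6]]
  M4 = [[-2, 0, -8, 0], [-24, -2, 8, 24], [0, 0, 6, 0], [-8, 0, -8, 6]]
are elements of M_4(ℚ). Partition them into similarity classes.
Characteristic polynomials: χ_{M1} = (x - 6)^2(x + 2)^2, χ_{M2} = (x - 6)^2(x + 2)^2, χ_{M3} = (x - 5)^4, χ_{M4} = (x - 6)^2(x + 2)^2.

{M1, M2}: invariant factors x - 6, (x - 6)(x + 2)^2.

{M3}: invariant factors x - 5, x - 5, (x - 5)^2.

{M4}: invariant factors (x - 6)(x + 2), (x - 6)(x + 2).

Matrices are similar if and only if their invariant-factor lists agree; the partition into similarity classes is {M1, M2}, {M3}, {M4}.

3 classes: {M1, M2}, {M3}, {M4}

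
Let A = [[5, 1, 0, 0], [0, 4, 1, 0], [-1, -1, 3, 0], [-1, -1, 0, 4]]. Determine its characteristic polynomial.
χ_A(x) = (x - 4)^4

xI - A = [[x - 5, -1, 0, 0], [0, x - 4, -1, 0], [1, 1, x - 3, 0], [1, 1, 0, x - 4]].

Expanding det(xI - A) along the first row:
det(xI - A) = + (x - 5)·det([[x - 4, -1, 0], [1, x - 3, 0], [1, 0, x - 4]]) - (-1)·det([[0, -1, 0], [1, x - 3, 0], [1, 0, x - 4]]) + (0)·det([[0, x - 4, 0], [1, 1, 0], [1, 1, x - 4]]) - (0)·det([[0, x - 4, -1], [1, 1, x - 3], [1, 1, 0]]).

Evaluating gives χ_A(x) = x^4 - 16x^3 + 96x^2 - 256x + 256 = (x - 4)^4.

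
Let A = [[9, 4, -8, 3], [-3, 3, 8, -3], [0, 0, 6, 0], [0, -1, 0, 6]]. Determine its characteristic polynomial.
xI - A = [[x - 9, -4, 8, -3], [3, x - 3, -8, 3], [0, 0, x - 6, 0], [0, 1, 0, x - 6]].

Expanding det(xI - A) along the first row:
det(xI - A) = + (x - 9)·det([[x - 3, -8, 3], [0, x - 6, 0], [1, 0, x - 6]]) - (-4)·det([[3, -8, 3], [0, x - 6, 0], [0, 0, x - 6]]) + (8)·det([[3, x - 3, 3], [0, 0, 0], [0, 1, x - 6]]) - (-3)·det([[3, x - 3, -8], [0, 0, x - 6], [0, 1, 0]]).

Evaluating gives χ_A(x) = x^4 - 24x^3 + 216x^2 - 864x + 1296 = (x - 6)^4.

χ_A(x) = (x - 6)^4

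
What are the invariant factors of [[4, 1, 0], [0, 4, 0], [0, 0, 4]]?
x - 4, (x - 4)^2

The Jordan structure of A has elementary divisors (x - 4)^2, (x - 4). Arranging the block sizes at each eigenvalue in decreasing order and taking row products gives the invariant factors.

Invariant factors (smallest first, each dividing the next): x - 4, (x - 4)^2.

Check: the last factor (x - 4)^2 is the minimal polynomial, and the product (x - 4)^3 is the characteristic polynomial.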